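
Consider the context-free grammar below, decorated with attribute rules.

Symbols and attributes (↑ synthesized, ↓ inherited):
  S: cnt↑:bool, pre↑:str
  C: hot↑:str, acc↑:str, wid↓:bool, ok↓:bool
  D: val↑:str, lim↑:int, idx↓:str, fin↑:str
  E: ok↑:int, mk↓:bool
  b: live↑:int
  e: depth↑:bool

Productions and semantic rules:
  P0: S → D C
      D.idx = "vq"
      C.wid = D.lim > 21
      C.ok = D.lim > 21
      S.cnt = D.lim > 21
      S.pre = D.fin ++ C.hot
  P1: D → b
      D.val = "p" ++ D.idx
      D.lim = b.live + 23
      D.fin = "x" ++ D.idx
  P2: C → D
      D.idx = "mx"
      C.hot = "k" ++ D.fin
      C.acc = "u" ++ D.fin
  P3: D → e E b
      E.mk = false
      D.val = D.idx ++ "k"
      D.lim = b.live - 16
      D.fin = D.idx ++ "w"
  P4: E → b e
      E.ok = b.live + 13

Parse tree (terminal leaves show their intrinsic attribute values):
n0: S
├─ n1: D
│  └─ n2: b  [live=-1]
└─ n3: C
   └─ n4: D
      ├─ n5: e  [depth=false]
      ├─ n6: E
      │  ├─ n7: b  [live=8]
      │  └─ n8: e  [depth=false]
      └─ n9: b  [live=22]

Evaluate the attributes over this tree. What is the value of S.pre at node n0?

"xvqkmxw"

1. n1.idx = "vq"  ["vq"]
2. n2.live = -1  [terminal]
3. n1.val = "pvq"  ["p" ++ D.idx]
4. n1.lim = 22  [b.live + 23]
5. n1.fin = "xvq"  ["x" ++ D.idx]
6. n3.wid = true  [D.lim > 21]
7. n3.ok = true  [D.lim > 21]
8. n4.idx = "mx"  ["mx"]
9. n5.depth = false  [terminal]
10. n6.mk = false  [false]
11. n7.live = 8  [terminal]
12. n8.depth = false  [terminal]
13. n6.ok = 21  [b.live + 13]
14. n9.live = 22  [terminal]
15. n4.val = "mxk"  [D.idx ++ "k"]
16. n4.lim = 6  [b.live - 16]
17. n4.fin = "mxw"  [D.idx ++ "w"]
18. n3.hot = "kmxw"  ["k" ++ D.fin]
19. n3.acc = "umxw"  ["u" ++ D.fin]
20. n0.cnt = true  [D.lim > 21]
21. n0.pre = "xvqkmxw"  [D.fin ++ C.hot]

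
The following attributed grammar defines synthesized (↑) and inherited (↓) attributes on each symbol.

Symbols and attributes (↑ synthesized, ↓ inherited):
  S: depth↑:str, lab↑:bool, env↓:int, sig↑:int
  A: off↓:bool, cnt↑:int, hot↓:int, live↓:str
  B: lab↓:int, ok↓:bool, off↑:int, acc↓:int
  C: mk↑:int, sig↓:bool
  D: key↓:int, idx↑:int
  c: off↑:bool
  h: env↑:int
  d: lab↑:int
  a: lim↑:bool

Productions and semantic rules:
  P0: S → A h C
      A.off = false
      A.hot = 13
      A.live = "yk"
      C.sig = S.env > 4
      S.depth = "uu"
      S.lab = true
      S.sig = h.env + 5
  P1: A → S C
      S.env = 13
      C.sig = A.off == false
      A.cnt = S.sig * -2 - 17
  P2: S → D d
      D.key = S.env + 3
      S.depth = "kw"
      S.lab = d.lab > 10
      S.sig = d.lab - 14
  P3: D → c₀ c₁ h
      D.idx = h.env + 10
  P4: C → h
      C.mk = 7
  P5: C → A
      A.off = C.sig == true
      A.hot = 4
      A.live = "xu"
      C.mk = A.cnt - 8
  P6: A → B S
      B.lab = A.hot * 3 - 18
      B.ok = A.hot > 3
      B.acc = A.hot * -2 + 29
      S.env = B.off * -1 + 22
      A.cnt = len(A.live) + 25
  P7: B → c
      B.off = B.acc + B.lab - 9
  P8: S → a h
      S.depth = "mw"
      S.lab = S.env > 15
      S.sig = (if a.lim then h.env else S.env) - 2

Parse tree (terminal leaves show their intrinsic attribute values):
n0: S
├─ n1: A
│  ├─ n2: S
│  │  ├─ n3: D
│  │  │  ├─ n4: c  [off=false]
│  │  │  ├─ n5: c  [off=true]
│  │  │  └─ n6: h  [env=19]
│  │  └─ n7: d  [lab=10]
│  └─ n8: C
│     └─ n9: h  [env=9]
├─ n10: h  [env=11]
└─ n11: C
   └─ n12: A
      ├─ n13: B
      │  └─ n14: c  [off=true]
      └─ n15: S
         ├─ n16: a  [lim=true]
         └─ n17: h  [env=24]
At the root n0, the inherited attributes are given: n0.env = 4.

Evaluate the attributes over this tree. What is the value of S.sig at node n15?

22

1. n0.env = 4  [given at root]
2. n1.off = false  [false]
3. n1.hot = 13  [13]
4. n1.live = "yk"  ["yk"]
5. n2.env = 13  [13]
6. n3.key = 16  [S.env + 3]
7. n4.off = false  [terminal]
8. n5.off = true  [terminal]
9. n6.env = 19  [terminal]
10. n3.idx = 29  [h.env + 10]
11. n7.lab = 10  [terminal]
12. n2.depth = "kw"  ["kw"]
13. n2.lab = false  [d.lab > 10]
14. n2.sig = -4  [d.lab - 14]
15. n8.sig = true  [A.off == false]
16. n9.env = 9  [terminal]
17. n8.mk = 7  [7]
18. n1.cnt = -9  [S.sig * -2 - 17]
19. n10.env = 11  [terminal]
20. n11.sig = false  [S.env > 4]
21. n12.off = false  [C.sig == true]
22. n12.hot = 4  [4]
23. n12.live = "xu"  ["xu"]
24. n13.lab = -6  [A.hot * 3 - 18]
25. n13.ok = true  [A.hot > 3]
26. n13.acc = 21  [A.hot * -2 + 29]
27. n14.off = true  [terminal]
28. n13.off = 6  [B.acc + B.lab - 9]
29. n15.env = 16  [B.off * -1 + 22]
30. n16.lim = true  [terminal]
31. n17.env = 24  [terminal]
32. n15.depth = "mw"  ["mw"]
33. n15.lab = true  [S.env > 15]
34. n15.sig = 22  [(if a.lim then h.env else S.env) - 2]
35. n12.cnt = 27  [len(A.live) + 25]
36. n11.mk = 19  [A.cnt - 8]
37. n0.depth = "uu"  ["uu"]
38. n0.lab = true  [true]
39. n0.sig = 16  [h.env + 5]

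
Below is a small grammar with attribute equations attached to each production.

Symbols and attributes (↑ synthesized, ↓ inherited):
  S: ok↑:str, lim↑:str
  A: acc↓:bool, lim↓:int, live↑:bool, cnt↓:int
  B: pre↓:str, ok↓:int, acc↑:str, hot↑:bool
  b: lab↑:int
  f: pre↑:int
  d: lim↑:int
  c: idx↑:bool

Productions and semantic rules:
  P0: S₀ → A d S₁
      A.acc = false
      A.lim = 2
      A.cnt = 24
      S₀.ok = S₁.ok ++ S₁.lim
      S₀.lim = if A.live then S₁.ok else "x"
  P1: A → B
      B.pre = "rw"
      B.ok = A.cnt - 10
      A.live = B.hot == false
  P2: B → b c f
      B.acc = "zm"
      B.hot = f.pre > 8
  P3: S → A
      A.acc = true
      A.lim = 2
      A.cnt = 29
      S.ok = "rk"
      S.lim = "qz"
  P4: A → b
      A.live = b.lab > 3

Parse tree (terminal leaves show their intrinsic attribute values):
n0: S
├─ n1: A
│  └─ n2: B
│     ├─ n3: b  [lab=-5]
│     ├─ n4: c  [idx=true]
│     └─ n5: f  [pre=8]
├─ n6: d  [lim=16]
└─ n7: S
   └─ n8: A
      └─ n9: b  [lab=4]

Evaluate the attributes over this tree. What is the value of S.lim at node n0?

1. n1.acc = false  [false]
2. n1.lim = 2  [2]
3. n1.cnt = 24  [24]
4. n2.pre = "rw"  ["rw"]
5. n2.ok = 14  [A.cnt - 10]
6. n3.lab = -5  [terminal]
7. n4.idx = true  [terminal]
8. n5.pre = 8  [terminal]
9. n2.acc = "zm"  ["zm"]
10. n2.hot = false  [f.pre > 8]
11. n1.live = true  [B.hot == false]
12. n6.lim = 16  [terminal]
13. n8.acc = true  [true]
14. n8.lim = 2  [2]
15. n8.cnt = 29  [29]
16. n9.lab = 4  [terminal]
17. n8.live = true  [b.lab > 3]
18. n7.ok = "rk"  ["rk"]
19. n7.lim = "qz"  ["qz"]
20. n0.ok = "rkqz"  [S₁.ok ++ S₁.lim]
21. n0.lim = "rk"  [if A.live then S₁.ok else "x"]

"rk"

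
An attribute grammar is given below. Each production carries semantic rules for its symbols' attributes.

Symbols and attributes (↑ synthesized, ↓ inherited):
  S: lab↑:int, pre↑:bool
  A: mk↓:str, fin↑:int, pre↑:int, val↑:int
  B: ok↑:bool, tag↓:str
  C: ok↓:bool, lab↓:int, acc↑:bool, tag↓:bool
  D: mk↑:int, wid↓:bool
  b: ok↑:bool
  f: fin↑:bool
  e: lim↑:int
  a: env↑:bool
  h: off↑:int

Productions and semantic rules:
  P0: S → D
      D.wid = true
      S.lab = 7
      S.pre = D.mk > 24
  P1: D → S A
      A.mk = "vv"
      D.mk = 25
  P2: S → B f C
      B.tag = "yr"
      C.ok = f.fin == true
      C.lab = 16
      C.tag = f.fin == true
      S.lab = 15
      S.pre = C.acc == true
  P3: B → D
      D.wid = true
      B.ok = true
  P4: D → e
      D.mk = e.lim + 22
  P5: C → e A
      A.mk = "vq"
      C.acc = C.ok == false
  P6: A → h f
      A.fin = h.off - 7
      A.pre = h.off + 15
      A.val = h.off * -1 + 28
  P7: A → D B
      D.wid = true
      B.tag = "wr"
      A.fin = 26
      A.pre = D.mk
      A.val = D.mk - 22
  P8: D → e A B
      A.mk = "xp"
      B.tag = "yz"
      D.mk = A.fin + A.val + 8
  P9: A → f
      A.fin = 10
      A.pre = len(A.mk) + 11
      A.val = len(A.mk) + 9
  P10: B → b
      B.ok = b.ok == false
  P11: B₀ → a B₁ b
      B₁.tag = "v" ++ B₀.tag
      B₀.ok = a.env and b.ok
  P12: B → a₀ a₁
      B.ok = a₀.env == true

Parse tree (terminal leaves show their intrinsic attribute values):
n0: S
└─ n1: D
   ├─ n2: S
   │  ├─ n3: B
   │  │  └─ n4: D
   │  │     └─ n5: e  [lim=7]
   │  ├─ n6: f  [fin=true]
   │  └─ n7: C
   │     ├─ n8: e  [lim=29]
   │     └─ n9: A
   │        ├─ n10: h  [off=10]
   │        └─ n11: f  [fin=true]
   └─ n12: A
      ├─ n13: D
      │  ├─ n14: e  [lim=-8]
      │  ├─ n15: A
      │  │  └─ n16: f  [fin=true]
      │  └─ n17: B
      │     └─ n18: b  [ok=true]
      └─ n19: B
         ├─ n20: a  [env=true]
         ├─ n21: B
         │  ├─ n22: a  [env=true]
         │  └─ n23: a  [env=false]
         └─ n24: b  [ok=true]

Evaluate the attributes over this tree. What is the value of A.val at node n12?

7

1. n1.wid = true  [true]
2. n3.tag = "yr"  ["yr"]
3. n4.wid = true  [true]
4. n5.lim = 7  [terminal]
5. n4.mk = 29  [e.lim + 22]
6. n3.ok = true  [true]
7. n6.fin = true  [terminal]
8. n7.ok = true  [f.fin == true]
9. n7.lab = 16  [16]
10. n7.tag = true  [f.fin == true]
11. n8.lim = 29  [terminal]
12. n9.mk = "vq"  ["vq"]
13. n10.off = 10  [terminal]
14. n11.fin = true  [terminal]
15. n9.fin = 3  [h.off - 7]
16. n9.pre = 25  [h.off + 15]
17. n9.val = 18  [h.off * -1 + 28]
18. n7.acc = false  [C.ok == false]
19. n2.lab = 15  [15]
20. n2.pre = false  [C.acc == true]
21. n12.mk = "vv"  ["vv"]
22. n13.wid = true  [true]
23. n14.lim = -8  [terminal]
24. n15.mk = "xp"  ["xp"]
25. n16.fin = true  [terminal]
26. n15.fin = 10  [10]
27. n15.pre = 13  [len(A.mk) + 11]
28. n15.val = 11  [len(A.mk) + 9]
29. n17.tag = "yz"  ["yz"]
30. n18.ok = true  [terminal]
31. n17.ok = false  [b.ok == false]
32. n13.mk = 29  [A.fin + A.val + 8]
33. n19.tag = "wr"  ["wr"]
34. n20.env = true  [terminal]
35. n21.tag = "vwr"  ["v" ++ B₀.tag]
36. n22.env = true  [terminal]
37. n23.env = false  [terminal]
38. n21.ok = true  [a₀.env == true]
39. n24.ok = true  [terminal]
40. n19.ok = true  [a.env and b.ok]
41. n12.fin = 26  [26]
42. n12.pre = 29  [D.mk]
43. n12.val = 7  [D.mk - 22]
44. n1.mk = 25  [25]
45. n0.lab = 7  [7]
46. n0.pre = true  [D.mk > 24]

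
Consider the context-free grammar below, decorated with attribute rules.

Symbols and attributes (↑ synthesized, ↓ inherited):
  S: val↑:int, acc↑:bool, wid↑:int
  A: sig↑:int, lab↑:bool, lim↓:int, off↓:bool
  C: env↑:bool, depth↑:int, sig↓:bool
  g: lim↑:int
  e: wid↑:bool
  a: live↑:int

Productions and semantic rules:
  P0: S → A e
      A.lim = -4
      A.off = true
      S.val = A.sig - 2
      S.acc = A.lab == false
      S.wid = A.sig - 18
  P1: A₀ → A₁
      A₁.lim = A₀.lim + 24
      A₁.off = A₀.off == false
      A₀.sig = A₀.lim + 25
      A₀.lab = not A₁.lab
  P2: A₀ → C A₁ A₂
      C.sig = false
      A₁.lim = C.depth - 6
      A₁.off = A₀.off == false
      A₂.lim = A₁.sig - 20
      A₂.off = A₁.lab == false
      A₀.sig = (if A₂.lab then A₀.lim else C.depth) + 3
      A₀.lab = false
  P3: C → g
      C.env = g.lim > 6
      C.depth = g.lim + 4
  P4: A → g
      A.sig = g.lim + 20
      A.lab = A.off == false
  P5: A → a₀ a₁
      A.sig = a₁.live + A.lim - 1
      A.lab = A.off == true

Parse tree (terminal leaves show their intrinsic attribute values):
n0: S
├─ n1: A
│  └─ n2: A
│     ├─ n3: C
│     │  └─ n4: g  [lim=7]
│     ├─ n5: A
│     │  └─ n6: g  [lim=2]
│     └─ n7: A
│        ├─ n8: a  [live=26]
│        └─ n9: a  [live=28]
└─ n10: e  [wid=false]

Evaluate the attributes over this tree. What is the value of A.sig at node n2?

1. n1.lim = -4  [-4]
2. n1.off = true  [true]
3. n2.lim = 20  [A₀.lim + 24]
4. n2.off = false  [A₀.off == false]
5. n3.sig = false  [false]
6. n4.lim = 7  [terminal]
7. n3.env = true  [g.lim > 6]
8. n3.depth = 11  [g.lim + 4]
9. n5.lim = 5  [C.depth - 6]
10. n5.off = true  [A₀.off == false]
11. n6.lim = 2  [terminal]
12. n5.sig = 22  [g.lim + 20]
13. n5.lab = false  [A.off == false]
14. n7.lim = 2  [A₁.sig - 20]
15. n7.off = true  [A₁.lab == false]
16. n8.live = 26  [terminal]
17. n9.live = 28  [terminal]
18. n7.sig = 29  [a₁.live + A.lim - 1]
19. n7.lab = true  [A.off == true]
20. n2.sig = 23  [(if A₂.lab then A₀.lim else C.depth) + 3]
21. n2.lab = false  [false]
22. n1.sig = 21  [A₀.lim + 25]
23. n1.lab = true  [not A₁.lab]
24. n10.wid = false  [terminal]
25. n0.val = 19  [A.sig - 2]
26. n0.acc = false  [A.lab == false]
27. n0.wid = 3  [A.sig - 18]

23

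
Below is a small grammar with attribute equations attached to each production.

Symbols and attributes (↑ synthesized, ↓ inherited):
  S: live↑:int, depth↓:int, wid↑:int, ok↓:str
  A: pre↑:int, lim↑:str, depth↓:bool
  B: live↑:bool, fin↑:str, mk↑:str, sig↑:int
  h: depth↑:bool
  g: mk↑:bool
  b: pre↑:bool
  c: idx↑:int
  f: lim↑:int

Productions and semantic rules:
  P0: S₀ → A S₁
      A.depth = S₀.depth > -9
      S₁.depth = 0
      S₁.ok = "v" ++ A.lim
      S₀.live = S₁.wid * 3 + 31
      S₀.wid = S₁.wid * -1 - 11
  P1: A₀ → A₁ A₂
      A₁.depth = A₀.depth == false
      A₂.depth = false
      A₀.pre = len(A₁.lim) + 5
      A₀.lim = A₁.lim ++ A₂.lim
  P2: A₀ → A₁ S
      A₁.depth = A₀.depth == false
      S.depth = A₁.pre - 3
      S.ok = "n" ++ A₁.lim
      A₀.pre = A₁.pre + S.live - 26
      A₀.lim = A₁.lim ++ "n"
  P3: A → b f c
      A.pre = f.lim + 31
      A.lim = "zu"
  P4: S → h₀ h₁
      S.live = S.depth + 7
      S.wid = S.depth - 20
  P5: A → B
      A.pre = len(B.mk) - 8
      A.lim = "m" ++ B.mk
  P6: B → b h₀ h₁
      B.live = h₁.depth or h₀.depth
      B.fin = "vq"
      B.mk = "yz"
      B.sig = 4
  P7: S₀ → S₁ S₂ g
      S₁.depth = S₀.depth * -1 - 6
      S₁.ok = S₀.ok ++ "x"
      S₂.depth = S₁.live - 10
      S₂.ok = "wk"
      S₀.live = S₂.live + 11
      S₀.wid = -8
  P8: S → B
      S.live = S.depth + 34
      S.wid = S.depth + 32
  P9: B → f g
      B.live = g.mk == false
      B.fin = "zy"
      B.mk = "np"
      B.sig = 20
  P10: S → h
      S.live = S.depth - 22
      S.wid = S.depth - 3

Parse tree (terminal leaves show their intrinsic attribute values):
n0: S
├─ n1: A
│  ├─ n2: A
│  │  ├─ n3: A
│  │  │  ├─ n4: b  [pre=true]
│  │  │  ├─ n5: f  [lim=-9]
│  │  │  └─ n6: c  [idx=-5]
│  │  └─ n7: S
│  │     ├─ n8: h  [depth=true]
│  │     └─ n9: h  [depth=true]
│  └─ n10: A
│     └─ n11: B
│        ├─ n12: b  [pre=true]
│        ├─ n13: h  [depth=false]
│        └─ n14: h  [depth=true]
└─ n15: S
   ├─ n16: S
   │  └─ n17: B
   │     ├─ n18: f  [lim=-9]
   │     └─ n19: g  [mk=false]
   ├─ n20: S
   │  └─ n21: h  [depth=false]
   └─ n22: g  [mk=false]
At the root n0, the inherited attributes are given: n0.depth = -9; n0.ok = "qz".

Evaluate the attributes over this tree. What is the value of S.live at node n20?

1. n0.depth = -9  [given at root]
2. n0.ok = "qz"  [given at root]
3. n1.depth = false  [S₀.depth > -9]
4. n2.depth = true  [A₀.depth == false]
5. n3.depth = false  [A₀.depth == false]
6. n4.pre = true  [terminal]
7. n5.lim = -9  [terminal]
8. n6.idx = -5  [terminal]
9. n3.pre = 22  [f.lim + 31]
10. n3.lim = "zu"  ["zu"]
11. n7.depth = 19  [A₁.pre - 3]
12. n7.ok = "nzu"  ["n" ++ A₁.lim]
13. n8.depth = true  [terminal]
14. n9.depth = true  [terminal]
15. n7.live = 26  [S.depth + 7]
16. n7.wid = -1  [S.depth - 20]
17. n2.pre = 22  [A₁.pre + S.live - 26]
18. n2.lim = "zun"  [A₁.lim ++ "n"]
19. n10.depth = false  [false]
20. n12.pre = true  [terminal]
21. n13.depth = false  [terminal]
22. n14.depth = true  [terminal]
23. n11.live = true  [h₁.depth or h₀.depth]
24. n11.fin = "vq"  ["vq"]
25. n11.mk = "yz"  ["yz"]
26. n11.sig = 4  [4]
27. n10.pre = -6  [len(B.mk) - 8]
28. n10.lim = "myz"  ["m" ++ B.mk]
29. n1.pre = 8  [len(A₁.lim) + 5]
30. n1.lim = "zunmyz"  [A₁.lim ++ A₂.lim]
31. n15.depth = 0  [0]
32. n15.ok = "vzunmyz"  ["v" ++ A.lim]
33. n16.depth = -6  [S₀.depth * -1 - 6]
34. n16.ok = "vzunmyzx"  [S₀.ok ++ "x"]
35. n18.lim = -9  [terminal]
36. n19.mk = false  [terminal]
37. n17.live = true  [g.mk == false]
38. n17.fin = "zy"  ["zy"]
39. n17.mk = "np"  ["np"]
40. n17.sig = 20  [20]
41. n16.live = 28  [S.depth + 34]
42. n16.wid = 26  [S.depth + 32]
43. n20.depth = 18  [S₁.live - 10]
44. n20.ok = "wk"  ["wk"]
45. n21.depth = false  [terminal]
46. n20.live = -4  [S.depth - 22]
47. n20.wid = 15  [S.depth - 3]
48. n22.mk = false  [terminal]
49. n15.live = 7  [S₂.live + 11]
50. n15.wid = -8  [-8]
51. n0.live = 7  [S₁.wid * 3 + 31]
52. n0.wid = -3  [S₁.wid * -1 - 11]

-4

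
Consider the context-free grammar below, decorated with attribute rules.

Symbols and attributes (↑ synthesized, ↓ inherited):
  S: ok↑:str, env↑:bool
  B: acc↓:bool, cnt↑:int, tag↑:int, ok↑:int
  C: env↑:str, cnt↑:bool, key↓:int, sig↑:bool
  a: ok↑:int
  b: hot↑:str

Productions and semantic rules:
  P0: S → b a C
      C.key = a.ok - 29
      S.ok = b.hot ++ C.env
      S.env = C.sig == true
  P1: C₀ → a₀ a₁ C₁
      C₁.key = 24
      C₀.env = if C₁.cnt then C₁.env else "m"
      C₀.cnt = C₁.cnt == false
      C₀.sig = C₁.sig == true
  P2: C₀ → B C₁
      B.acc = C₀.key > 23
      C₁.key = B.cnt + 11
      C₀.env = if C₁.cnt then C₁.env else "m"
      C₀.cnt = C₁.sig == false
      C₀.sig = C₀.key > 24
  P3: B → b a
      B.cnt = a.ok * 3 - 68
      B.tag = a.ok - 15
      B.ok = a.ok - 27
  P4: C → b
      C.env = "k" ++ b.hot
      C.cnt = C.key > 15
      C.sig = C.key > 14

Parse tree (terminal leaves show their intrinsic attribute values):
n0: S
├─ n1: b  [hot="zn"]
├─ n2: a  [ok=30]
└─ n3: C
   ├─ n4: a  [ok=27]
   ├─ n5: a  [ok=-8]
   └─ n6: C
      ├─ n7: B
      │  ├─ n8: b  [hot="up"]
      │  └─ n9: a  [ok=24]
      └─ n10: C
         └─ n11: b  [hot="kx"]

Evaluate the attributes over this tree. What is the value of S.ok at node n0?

1. n1.hot = "zn"  [terminal]
2. n2.ok = 30  [terminal]
3. n3.key = 1  [a.ok - 29]
4. n4.ok = 27  [terminal]
5. n5.ok = -8  [terminal]
6. n6.key = 24  [24]
7. n7.acc = true  [C₀.key > 23]
8. n8.hot = "up"  [terminal]
9. n9.ok = 24  [terminal]
10. n7.cnt = 4  [a.ok * 3 - 68]
11. n7.tag = 9  [a.ok - 15]
12. n7.ok = -3  [a.ok - 27]
13. n10.key = 15  [B.cnt + 11]
14. n11.hot = "kx"  [terminal]
15. n10.env = "kkx"  ["k" ++ b.hot]
16. n10.cnt = false  [C.key > 15]
17. n10.sig = true  [C.key > 14]
18. n6.env = "m"  [if C₁.cnt then C₁.env else "m"]
19. n6.cnt = false  [C₁.sig == false]
20. n6.sig = false  [C₀.key > 24]
21. n3.env = "m"  [if C₁.cnt then C₁.env else "m"]
22. n3.cnt = true  [C₁.cnt == false]
23. n3.sig = false  [C₁.sig == true]
24. n0.ok = "znm"  [b.hot ++ C.env]
25. n0.env = false  [C.sig == true]

"znm"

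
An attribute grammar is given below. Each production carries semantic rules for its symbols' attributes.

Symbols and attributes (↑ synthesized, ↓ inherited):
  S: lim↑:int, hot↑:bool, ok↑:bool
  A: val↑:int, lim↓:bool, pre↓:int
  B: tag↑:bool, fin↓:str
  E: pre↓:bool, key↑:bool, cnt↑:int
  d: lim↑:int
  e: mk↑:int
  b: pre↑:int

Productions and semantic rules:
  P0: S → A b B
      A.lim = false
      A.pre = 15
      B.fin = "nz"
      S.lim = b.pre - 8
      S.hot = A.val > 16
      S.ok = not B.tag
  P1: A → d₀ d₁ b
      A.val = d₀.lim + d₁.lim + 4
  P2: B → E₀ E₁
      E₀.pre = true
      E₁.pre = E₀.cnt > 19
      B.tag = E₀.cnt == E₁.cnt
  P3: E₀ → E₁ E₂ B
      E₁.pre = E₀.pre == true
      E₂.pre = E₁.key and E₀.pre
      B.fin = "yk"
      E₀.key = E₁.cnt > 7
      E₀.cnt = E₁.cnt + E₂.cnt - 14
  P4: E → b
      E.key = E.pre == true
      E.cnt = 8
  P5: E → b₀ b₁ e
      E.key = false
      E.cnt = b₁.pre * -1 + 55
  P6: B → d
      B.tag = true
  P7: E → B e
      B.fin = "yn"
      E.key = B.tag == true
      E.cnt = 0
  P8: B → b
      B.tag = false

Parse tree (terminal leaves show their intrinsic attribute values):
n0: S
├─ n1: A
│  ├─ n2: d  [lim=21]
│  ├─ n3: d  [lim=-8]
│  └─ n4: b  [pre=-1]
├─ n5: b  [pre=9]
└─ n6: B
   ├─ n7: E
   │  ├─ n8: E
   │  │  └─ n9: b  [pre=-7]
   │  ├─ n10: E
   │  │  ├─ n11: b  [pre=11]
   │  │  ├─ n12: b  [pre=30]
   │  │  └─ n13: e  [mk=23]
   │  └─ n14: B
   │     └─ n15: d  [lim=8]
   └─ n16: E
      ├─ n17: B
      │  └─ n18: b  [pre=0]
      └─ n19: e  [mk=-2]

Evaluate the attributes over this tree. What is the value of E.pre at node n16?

1. n1.lim = false  [false]
2. n1.pre = 15  [15]
3. n2.lim = 21  [terminal]
4. n3.lim = -8  [terminal]
5. n4.pre = -1  [terminal]
6. n1.val = 17  [d₀.lim + d₁.lim + 4]
7. n5.pre = 9  [terminal]
8. n6.fin = "nz"  ["nz"]
9. n7.pre = true  [true]
10. n8.pre = true  [E₀.pre == true]
11. n9.pre = -7  [terminal]
12. n8.key = true  [E.pre == true]
13. n8.cnt = 8  [8]
14. n10.pre = true  [E₁.key and E₀.pre]
15. n11.pre = 11  [terminal]
16. n12.pre = 30  [terminal]
17. n13.mk = 23  [terminal]
18. n10.key = false  [false]
19. n10.cnt = 25  [b₁.pre * -1 + 55]
20. n14.fin = "yk"  ["yk"]
21. n15.lim = 8  [terminal]
22. n14.tag = true  [true]
23. n7.key = true  [E₁.cnt > 7]
24. n7.cnt = 19  [E₁.cnt + E₂.cnt - 14]
25. n16.pre = false  [E₀.cnt > 19]
26. n17.fin = "yn"  ["yn"]
27. n18.pre = 0  [terminal]
28. n17.tag = false  [false]
29. n19.mk = -2  [terminal]
30. n16.key = false  [B.tag == true]
31. n16.cnt = 0  [0]
32. n6.tag = false  [E₀.cnt == E₁.cnt]
33. n0.lim = 1  [b.pre - 8]
34. n0.hot = true  [A.val > 16]
35. n0.ok = true  [not B.tag]

false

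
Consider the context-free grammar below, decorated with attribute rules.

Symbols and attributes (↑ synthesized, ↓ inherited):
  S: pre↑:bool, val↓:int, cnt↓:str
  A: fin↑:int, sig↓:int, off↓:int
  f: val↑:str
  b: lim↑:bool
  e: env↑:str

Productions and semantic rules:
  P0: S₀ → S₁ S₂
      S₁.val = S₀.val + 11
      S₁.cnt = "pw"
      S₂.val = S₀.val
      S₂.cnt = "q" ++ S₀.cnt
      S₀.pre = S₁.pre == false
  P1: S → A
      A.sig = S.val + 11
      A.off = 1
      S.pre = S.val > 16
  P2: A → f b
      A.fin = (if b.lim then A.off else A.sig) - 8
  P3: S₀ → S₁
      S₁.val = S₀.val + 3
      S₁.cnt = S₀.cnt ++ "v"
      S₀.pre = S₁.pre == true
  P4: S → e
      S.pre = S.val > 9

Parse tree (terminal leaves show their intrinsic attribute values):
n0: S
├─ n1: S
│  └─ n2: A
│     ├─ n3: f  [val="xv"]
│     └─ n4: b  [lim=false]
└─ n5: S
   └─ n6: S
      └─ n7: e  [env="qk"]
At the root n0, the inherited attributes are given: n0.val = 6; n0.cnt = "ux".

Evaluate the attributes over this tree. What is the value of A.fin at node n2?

1. n0.val = 6  [given at root]
2. n0.cnt = "ux"  [given at root]
3. n1.val = 17  [S₀.val + 11]
4. n1.cnt = "pw"  ["pw"]
5. n2.sig = 28  [S.val + 11]
6. n2.off = 1  [1]
7. n3.val = "xv"  [terminal]
8. n4.lim = false  [terminal]
9. n2.fin = 20  [(if b.lim then A.off else A.sig) - 8]
10. n1.pre = true  [S.val > 16]
11. n5.val = 6  [S₀.val]
12. n5.cnt = "qux"  ["q" ++ S₀.cnt]
13. n6.val = 9  [S₀.val + 3]
14. n6.cnt = "quxv"  [S₀.cnt ++ "v"]
15. n7.env = "qk"  [terminal]
16. n6.pre = false  [S.val > 9]
17. n5.pre = false  [S₁.pre == true]
18. n0.pre = false  [S₁.pre == false]

20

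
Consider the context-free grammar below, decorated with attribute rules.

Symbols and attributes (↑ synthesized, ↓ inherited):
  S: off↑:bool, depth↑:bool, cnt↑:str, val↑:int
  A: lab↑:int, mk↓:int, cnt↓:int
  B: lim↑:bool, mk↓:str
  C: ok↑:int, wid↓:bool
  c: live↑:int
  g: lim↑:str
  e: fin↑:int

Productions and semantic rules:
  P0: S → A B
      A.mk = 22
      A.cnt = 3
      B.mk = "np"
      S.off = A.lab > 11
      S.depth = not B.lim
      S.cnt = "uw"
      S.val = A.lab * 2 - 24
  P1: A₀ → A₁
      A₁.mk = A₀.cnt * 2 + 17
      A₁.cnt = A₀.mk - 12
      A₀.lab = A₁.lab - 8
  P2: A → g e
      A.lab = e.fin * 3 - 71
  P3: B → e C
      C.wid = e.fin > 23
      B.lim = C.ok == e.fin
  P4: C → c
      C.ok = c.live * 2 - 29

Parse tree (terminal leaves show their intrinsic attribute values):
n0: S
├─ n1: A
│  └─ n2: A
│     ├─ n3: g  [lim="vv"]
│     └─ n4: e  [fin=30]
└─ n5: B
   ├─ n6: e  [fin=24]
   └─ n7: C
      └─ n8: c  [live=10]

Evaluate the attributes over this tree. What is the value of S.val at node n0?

1. n1.mk = 22  [22]
2. n1.cnt = 3  [3]
3. n2.mk = 23  [A₀.cnt * 2 + 17]
4. n2.cnt = 10  [A₀.mk - 12]
5. n3.lim = "vv"  [terminal]
6. n4.fin = 30  [terminal]
7. n2.lab = 19  [e.fin * 3 - 71]
8. n1.lab = 11  [A₁.lab - 8]
9. n5.mk = "np"  ["np"]
10. n6.fin = 24  [terminal]
11. n7.wid = true  [e.fin > 23]
12. n8.live = 10  [terminal]
13. n7.ok = -9  [c.live * 2 - 29]
14. n5.lim = false  [C.ok == e.fin]
15. n0.off = false  [A.lab > 11]
16. n0.depth = true  [not B.lim]
17. n0.cnt = "uw"  ["uw"]
18. n0.val = -2  [A.lab * 2 - 24]

-2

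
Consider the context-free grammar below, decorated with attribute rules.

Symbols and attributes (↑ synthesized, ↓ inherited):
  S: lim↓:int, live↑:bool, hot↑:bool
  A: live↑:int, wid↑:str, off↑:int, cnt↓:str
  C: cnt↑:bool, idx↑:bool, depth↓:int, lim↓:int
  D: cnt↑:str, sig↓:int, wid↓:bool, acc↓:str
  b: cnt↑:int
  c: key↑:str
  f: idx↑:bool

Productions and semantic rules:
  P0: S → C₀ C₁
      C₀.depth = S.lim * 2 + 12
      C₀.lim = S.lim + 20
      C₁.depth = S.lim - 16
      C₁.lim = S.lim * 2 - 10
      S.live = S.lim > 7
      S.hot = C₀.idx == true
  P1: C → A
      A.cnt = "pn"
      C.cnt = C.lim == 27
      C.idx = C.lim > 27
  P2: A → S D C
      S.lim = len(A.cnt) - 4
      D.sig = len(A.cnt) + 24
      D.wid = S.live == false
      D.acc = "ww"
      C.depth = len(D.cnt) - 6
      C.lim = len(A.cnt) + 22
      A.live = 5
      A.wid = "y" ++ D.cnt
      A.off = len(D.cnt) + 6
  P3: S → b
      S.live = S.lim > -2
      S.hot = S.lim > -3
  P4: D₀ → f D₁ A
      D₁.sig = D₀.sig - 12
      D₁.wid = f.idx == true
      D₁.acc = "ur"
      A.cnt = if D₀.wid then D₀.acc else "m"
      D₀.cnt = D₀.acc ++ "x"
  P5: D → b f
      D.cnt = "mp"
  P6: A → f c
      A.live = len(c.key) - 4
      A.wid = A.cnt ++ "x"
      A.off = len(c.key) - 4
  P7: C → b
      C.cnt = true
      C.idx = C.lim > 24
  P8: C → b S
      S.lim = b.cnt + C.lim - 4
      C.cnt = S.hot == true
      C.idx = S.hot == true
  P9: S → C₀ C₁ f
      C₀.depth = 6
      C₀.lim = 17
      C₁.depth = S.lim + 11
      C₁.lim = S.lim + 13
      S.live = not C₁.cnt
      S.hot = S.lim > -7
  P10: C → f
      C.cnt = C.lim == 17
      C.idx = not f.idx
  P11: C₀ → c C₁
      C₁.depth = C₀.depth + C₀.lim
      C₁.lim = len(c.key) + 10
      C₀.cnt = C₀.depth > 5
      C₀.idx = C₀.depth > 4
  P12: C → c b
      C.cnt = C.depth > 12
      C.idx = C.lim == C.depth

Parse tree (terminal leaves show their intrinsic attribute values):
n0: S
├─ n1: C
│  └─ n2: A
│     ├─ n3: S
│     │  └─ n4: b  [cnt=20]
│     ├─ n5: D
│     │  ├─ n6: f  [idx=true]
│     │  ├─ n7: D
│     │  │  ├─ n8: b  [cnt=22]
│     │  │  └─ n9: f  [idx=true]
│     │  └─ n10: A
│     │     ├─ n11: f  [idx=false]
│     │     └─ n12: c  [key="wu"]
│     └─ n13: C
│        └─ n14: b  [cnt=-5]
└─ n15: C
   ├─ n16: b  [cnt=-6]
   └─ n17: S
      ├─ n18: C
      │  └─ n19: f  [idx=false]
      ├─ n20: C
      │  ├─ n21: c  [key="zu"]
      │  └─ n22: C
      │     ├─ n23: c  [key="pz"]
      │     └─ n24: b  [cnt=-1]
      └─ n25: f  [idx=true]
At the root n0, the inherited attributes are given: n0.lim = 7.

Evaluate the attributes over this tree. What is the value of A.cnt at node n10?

"ww"

1. n0.lim = 7  [given at root]
2. n1.depth = 26  [S.lim * 2 + 12]
3. n1.lim = 27  [S.lim + 20]
4. n2.cnt = "pn"  ["pn"]
5. n3.lim = -2  [len(A.cnt) - 4]
6. n4.cnt = 20  [terminal]
7. n3.live = false  [S.lim > -2]
8. n3.hot = true  [S.lim > -3]
9. n5.sig = 26  [len(A.cnt) + 24]
10. n5.wid = true  [S.live == false]
11. n5.acc = "ww"  ["ww"]
12. n6.idx = true  [terminal]
13. n7.sig = 14  [D₀.sig - 12]
14. n7.wid = true  [f.idx == true]
15. n7.acc = "ur"  ["ur"]
16. n8.cnt = 22  [terminal]
17. n9.idx = true  [terminal]
18. n7.cnt = "mp"  ["mp"]
19. n10.cnt = "ww"  [if D₀.wid then D₀.acc else "m"]
20. n11.idx = false  [terminal]
21. n12.key = "wu"  [terminal]
22. n10.live = -2  [len(c.key) - 4]
23. n10.wid = "wwx"  [A.cnt ++ "x"]
24. n10.off = -2  [len(c.key) - 4]
25. n5.cnt = "wwx"  [D₀.acc ++ "x"]
26. n13.depth = -3  [len(D.cnt) - 6]
27. n13.lim = 24  [len(A.cnt) + 22]
28. n14.cnt = -5  [terminal]
29. n13.cnt = true  [true]
30. n13.idx = false  [C.lim > 24]
31. n2.live = 5  [5]
32. n2.wid = "ywwx"  ["y" ++ D.cnt]
33. n2.off = 9  [len(D.cnt) + 6]
34. n1.cnt = true  [C.lim == 27]
35. n1.idx = false  [C.lim > 27]
36. n15.depth = -9  [S.lim - 16]
37. n15.lim = 4  [S.lim * 2 - 10]
38. n16.cnt = -6  [terminal]
39. n17.lim = -6  [b.cnt + C.lim - 4]
40. n18.depth = 6  [6]
41. n18.lim = 17  [17]
42. n19.idx = false  [terminal]
43. n18.cnt = true  [C.lim == 17]
44. n18.idx = true  [not f.idx]
45. n20.depth = 5  [S.lim + 11]
46. n20.lim = 7  [S.lim + 13]
47. n21.key = "zu"  [terminal]
48. n22.depth = 12  [C₀.depth + C₀.lim]
49. n22.lim = 12  [len(c.key) + 10]
50. n23.key = "pz"  [terminal]
51. n24.cnt = -1  [terminal]
52. n22.cnt = false  [C.depth > 12]
53. n22.idx = true  [C.lim == C.depth]
54. n20.cnt = false  [C₀.depth > 5]
55. n20.idx = true  [C₀.depth > 4]
56. n25.idx = true  [terminal]
57. n17.live = true  [not C₁.cnt]
58. n17.hot = true  [S.lim > -7]
59. n15.cnt = true  [S.hot == true]
60. n15.idx = true  [S.hot == true]
61. n0.live = false  [S.lim > 7]
62. n0.hot = false  [C₀.idx == true]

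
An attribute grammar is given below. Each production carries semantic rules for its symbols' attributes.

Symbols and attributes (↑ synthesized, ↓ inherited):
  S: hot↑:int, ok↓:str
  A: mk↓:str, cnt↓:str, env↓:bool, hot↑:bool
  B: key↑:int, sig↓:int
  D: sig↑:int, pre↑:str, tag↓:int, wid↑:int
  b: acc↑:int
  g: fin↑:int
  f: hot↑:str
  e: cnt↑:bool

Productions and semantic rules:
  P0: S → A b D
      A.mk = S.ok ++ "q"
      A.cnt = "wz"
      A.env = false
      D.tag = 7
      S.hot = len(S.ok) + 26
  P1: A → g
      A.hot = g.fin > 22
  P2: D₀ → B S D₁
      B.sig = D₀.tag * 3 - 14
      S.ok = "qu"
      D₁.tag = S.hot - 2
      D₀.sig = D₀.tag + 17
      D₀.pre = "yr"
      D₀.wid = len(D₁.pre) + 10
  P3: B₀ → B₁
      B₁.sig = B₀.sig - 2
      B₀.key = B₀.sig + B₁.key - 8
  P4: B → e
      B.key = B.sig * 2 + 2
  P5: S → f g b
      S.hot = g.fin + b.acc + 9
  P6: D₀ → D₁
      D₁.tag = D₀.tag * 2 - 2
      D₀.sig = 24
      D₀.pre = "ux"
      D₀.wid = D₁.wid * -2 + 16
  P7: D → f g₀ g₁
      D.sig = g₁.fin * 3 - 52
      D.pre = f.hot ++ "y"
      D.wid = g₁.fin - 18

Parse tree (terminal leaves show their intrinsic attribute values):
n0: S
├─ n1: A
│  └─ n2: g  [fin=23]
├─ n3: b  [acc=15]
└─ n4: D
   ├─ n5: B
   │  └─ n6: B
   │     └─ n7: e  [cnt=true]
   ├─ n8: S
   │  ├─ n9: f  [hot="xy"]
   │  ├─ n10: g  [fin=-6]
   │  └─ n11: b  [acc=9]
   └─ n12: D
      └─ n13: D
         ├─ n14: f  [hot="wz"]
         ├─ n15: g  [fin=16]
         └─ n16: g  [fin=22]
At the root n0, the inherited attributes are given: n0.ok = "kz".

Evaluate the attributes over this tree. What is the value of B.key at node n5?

11

1. n0.ok = "kz"  [given at root]
2. n1.mk = "kzq"  [S.ok ++ "q"]
3. n1.cnt = "wz"  ["wz"]
4. n1.env = false  [false]
5. n2.fin = 23  [terminal]
6. n1.hot = true  [g.fin > 22]
7. n3.acc = 15  [terminal]
8. n4.tag = 7  [7]
9. n5.sig = 7  [D₀.tag * 3 - 14]
10. n6.sig = 5  [B₀.sig - 2]
11. n7.cnt = true  [terminal]
12. n6.key = 12  [B.sig * 2 + 2]
13. n5.key = 11  [B₀.sig + B₁.key - 8]
14. n8.ok = "qu"  ["qu"]
15. n9.hot = "xy"  [terminal]
16. n10.fin = -6  [terminal]
17. n11.acc = 9  [terminal]
18. n8.hot = 12  [g.fin + b.acc + 9]
19. n12.tag = 10  [S.hot - 2]
20. n13.tag = 18  [D₀.tag * 2 - 2]
21. n14.hot = "wz"  [terminal]
22. n15.fin = 16  [terminal]
23. n16.fin = 22  [terminal]
24. n13.sig = 14  [g₁.fin * 3 - 52]
25. n13.pre = "wzy"  [f.hot ++ "y"]
26. n13.wid = 4  [g₁.fin - 18]
27. n12.sig = 24  [24]
28. n12.pre = "ux"  ["ux"]
29. n12.wid = 8  [D₁.wid * -2 + 16]
30. n4.sig = 24  [D₀.tag + 17]
31. n4.pre = "yr"  ["yr"]
32. n4.wid = 12  [len(D₁.pre) + 10]
33. n0.hot = 28  [len(S.ok) + 26]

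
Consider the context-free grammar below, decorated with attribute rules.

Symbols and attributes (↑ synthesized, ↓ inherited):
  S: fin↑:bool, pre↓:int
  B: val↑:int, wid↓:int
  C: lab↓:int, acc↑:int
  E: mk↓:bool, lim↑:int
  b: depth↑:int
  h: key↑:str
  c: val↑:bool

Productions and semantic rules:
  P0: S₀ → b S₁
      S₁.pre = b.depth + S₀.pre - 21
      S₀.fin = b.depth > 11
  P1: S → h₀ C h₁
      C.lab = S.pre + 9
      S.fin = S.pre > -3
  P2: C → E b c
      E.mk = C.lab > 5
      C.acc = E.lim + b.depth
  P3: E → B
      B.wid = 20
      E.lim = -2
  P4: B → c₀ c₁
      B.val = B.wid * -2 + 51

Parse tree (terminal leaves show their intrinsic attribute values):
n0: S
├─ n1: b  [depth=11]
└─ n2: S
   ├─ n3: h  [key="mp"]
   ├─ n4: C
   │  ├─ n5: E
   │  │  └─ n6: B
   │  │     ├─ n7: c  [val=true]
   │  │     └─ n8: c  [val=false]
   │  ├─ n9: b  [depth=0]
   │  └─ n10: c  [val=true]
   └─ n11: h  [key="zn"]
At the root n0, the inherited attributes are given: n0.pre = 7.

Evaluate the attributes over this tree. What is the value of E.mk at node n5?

1. n0.pre = 7  [given at root]
2. n1.depth = 11  [terminal]
3. n2.pre = -3  [b.depth + S₀.pre - 21]
4. n3.key = "mp"  [terminal]
5. n4.lab = 6  [S.pre + 9]
6. n5.mk = true  [C.lab > 5]
7. n6.wid = 20  [20]
8. n7.val = true  [terminal]
9. n8.val = false  [terminal]
10. n6.val = 11  [B.wid * -2 + 51]
11. n5.lim = -2  [-2]
12. n9.depth = 0  [terminal]
13. n10.val = true  [terminal]
14. n4.acc = -2  [E.lim + b.depth]
15. n11.key = "zn"  [terminal]
16. n2.fin = false  [S.pre > -3]
17. n0.fin = false  [b.depth > 11]

true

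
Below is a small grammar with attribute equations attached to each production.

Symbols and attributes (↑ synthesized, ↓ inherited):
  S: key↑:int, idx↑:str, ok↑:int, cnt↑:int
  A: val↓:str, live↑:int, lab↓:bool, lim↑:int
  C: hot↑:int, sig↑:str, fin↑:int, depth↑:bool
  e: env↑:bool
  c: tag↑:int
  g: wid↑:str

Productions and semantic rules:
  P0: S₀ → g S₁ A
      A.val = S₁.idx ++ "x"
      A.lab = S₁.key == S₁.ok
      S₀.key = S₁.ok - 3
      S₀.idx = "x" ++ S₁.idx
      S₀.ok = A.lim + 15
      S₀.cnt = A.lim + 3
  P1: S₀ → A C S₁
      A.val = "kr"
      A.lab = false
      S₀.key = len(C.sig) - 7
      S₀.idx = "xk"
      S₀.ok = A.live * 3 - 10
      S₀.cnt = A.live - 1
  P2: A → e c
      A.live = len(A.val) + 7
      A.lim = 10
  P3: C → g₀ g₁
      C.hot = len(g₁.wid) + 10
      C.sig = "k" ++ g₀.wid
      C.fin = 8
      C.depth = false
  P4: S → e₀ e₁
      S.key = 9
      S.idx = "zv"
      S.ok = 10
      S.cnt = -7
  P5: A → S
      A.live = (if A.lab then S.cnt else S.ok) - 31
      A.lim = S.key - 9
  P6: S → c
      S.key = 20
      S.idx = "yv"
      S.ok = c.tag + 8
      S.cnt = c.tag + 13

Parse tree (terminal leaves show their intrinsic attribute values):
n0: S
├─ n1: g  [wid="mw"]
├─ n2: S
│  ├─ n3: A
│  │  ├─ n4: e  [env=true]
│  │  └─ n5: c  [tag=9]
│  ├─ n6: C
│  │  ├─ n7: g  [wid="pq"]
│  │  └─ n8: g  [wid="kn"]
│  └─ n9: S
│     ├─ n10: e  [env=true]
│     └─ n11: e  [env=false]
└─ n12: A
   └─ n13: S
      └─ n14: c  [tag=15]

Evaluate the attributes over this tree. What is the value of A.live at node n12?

1. n1.wid = "mw"  [terminal]
2. n3.val = "kr"  ["kr"]
3. n3.lab = false  [false]
4. n4.env = true  [terminal]
5. n5.tag = 9  [terminal]
6. n3.live = 9  [len(A.val) + 7]
7. n3.lim = 10  [10]
8. n7.wid = "pq"  [terminal]
9. n8.wid = "kn"  [terminal]
10. n6.hot = 12  [len(g₁.wid) + 10]
11. n6.sig = "kpq"  ["k" ++ g₀.wid]
12. n6.fin = 8  [8]
13. n6.depth = false  [false]
14. n10.env = true  [terminal]
15. n11.env = false  [terminal]
16. n9.key = 9  [9]
17. n9.idx = "zv"  ["zv"]
18. n9.ok = 10  [10]
19. n9.cnt = -7  [-7]
20. n2.key = -4  [len(C.sig) - 7]
21. n2.idx = "xk"  ["xk"]
22. n2.ok = 17  [A.live * 3 - 10]
23. n2.cnt = 8  [A.live - 1]
24. n12.val = "xkx"  [S₁.idx ++ "x"]
25. n12.lab = false  [S₁.key == S₁.ok]
26. n14.tag = 15  [terminal]
27. n13.key = 20  [20]
28. n13.idx = "yv"  ["yv"]
29. n13.ok = 23  [c.tag + 8]
30. n13.cnt = 28  [c.tag + 13]
31. n12.live = -8  [(if A.lab then S.cnt else S.ok) - 31]
32. n12.lim = 11  [S.key - 9]
33. n0.key = 14  [S₁.ok - 3]
34. n0.idx = "xxk"  ["x" ++ S₁.idx]
35. n0.ok = 26  [A.lim + 15]
36. n0.cnt = 14  [A.lim + 3]

-8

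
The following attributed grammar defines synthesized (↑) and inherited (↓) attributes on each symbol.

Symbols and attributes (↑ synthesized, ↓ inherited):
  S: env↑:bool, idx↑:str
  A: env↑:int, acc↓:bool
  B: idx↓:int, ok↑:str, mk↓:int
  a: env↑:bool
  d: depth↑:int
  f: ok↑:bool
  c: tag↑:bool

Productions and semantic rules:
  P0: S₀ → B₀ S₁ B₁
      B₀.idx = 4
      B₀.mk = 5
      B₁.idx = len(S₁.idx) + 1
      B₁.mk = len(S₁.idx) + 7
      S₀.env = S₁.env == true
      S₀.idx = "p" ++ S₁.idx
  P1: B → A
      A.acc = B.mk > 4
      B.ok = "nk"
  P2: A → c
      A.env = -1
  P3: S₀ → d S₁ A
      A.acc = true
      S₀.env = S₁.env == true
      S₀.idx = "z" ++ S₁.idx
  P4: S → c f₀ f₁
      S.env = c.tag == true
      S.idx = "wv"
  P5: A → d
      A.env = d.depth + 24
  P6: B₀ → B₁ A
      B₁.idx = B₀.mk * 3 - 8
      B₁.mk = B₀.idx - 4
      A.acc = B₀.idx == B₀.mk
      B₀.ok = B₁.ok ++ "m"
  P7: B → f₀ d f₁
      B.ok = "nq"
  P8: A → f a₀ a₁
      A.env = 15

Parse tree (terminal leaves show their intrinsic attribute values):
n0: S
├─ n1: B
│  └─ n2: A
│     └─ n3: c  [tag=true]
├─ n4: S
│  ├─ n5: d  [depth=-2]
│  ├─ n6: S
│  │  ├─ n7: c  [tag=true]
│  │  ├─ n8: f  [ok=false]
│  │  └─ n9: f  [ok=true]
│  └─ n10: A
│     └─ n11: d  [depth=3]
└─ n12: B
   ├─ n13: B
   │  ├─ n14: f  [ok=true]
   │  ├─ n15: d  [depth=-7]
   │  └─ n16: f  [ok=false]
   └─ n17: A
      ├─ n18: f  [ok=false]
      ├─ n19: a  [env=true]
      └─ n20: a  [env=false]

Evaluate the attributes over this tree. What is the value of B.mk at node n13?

1. n1.idx = 4  [4]
2. n1.mk = 5  [5]
3. n2.acc = true  [B.mk > 4]
4. n3.tag = true  [terminal]
5. n2.env = -1  [-1]
6. n1.ok = "nk"  ["nk"]
7. n5.depth = -2  [terminal]
8. n7.tag = true  [terminal]
9. n8.ok = false  [terminal]
10. n9.ok = true  [terminal]
11. n6.env = true  [c.tag == true]
12. n6.idx = "wv"  ["wv"]
13. n10.acc = true  [true]
14. n11.depth = 3  [terminal]
15. n10.env = 27  [d.depth + 24]
16. n4.env = true  [S₁.env == true]
17. n4.idx = "zwv"  ["z" ++ S₁.idx]
18. n12.idx = 4  [len(S₁.idx) + 1]
19. n12.mk = 10  [len(S₁.idx) + 7]
20. n13.idx = 22  [B₀.mk * 3 - 8]
21. n13.mk = 0  [B₀.idx - 4]
22. n14.ok = true  [terminal]
23. n15.depth = -7  [terminal]
24. n16.ok = false  [terminal]
25. n13.ok = "nq"  ["nq"]
26. n17.acc = false  [B₀.idx == B₀.mk]
27. n18.ok = false  [terminal]
28. n19.env = true  [terminal]
29. n20.env = false  [terminal]
30. n17.env = 15  [15]
31. n12.ok = "nqm"  [B₁.ok ++ "m"]
32. n0.env = true  [S₁.env == true]
33. n0.idx = "pzwv"  ["p" ++ S₁.idx]

0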